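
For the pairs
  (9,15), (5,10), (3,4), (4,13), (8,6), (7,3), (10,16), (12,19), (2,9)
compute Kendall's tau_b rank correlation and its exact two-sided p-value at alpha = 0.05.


Step 1: Enumerate the 36 unordered pairs (i,j) with i<j and classify each by sign(x_j-x_i) * sign(y_j-y_i).
  (1,2):dx=-4,dy=-5->C; (1,3):dx=-6,dy=-11->C; (1,4):dx=-5,dy=-2->C; (1,5):dx=-1,dy=-9->C
  (1,6):dx=-2,dy=-12->C; (1,7):dx=+1,dy=+1->C; (1,8):dx=+3,dy=+4->C; (1,9):dx=-7,dy=-6->C
  (2,3):dx=-2,dy=-6->C; (2,4):dx=-1,dy=+3->D; (2,5):dx=+3,dy=-4->D; (2,6):dx=+2,dy=-7->D
  (2,7):dx=+5,dy=+6->C; (2,8):dx=+7,dy=+9->C; (2,9):dx=-3,dy=-1->C; (3,4):dx=+1,dy=+9->C
  (3,5):dx=+5,dy=+2->C; (3,6):dx=+4,dy=-1->D; (3,7):dx=+7,dy=+12->C; (3,8):dx=+9,dy=+15->C
  (3,9):dx=-1,dy=+5->D; (4,5):dx=+4,dy=-7->D; (4,6):dx=+3,dy=-10->D; (4,7):dx=+6,dy=+3->C
  (4,8):dx=+8,dy=+6->C; (4,9):dx=-2,dy=-4->C; (5,6):dx=-1,dy=-3->C; (5,7):dx=+2,dy=+10->C
  (5,8):dx=+4,dy=+13->C; (5,9):dx=-6,dy=+3->D; (6,7):dx=+3,dy=+13->C; (6,8):dx=+5,dy=+16->C
  (6,9):dx=-5,dy=+6->D; (7,8):dx=+2,dy=+3->C; (7,9):dx=-8,dy=-7->C; (8,9):dx=-10,dy=-10->C
Step 2: C = 27, D = 9, total pairs = 36.
Step 3: tau = (C - D)/(n(n-1)/2) = (27 - 9)/36 = 0.500000.
Step 4: Exact two-sided p-value (enumerate n! = 362880 permutations of y under H0): p = 0.075176.
Step 5: alpha = 0.05. fail to reject H0.

tau_b = 0.5000 (C=27, D=9), p = 0.075176, fail to reject H0.


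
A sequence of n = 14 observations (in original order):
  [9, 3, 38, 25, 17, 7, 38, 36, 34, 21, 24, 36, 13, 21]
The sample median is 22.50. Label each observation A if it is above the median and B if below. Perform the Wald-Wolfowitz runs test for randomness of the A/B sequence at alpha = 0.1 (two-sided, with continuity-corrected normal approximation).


Step 1: Compute median = 22.50; label A = above, B = below.
Labels in order: BBAABBAAABAABB  (n_A = 7, n_B = 7)
Step 2: Count runs R = 7.
Step 3: Under H0 (random ordering), E[R] = 2*n_A*n_B/(n_A+n_B) + 1 = 2*7*7/14 + 1 = 8.0000.
        Var[R] = 2*n_A*n_B*(2*n_A*n_B - n_A - n_B) / ((n_A+n_B)^2 * (n_A+n_B-1)) = 8232/2548 = 3.2308.
        SD[R] = 1.7974.
Step 4: Continuity-corrected z = (R + 0.5 - E[R]) / SD[R] = (7 + 0.5 - 8.0000) / 1.7974 = -0.2782.
Step 5: Two-sided p-value via normal approximation = 2*(1 - Phi(|z|)) = 0.780879.
Step 6: alpha = 0.1. fail to reject H0.

R = 7, z = -0.2782, p = 0.780879, fail to reject H0.


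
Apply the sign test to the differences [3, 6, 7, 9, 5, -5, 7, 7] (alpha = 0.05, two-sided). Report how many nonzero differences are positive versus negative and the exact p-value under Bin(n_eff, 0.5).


Step 1: Discard zero differences. Original n = 8; n_eff = number of nonzero differences = 8.
Nonzero differences (with sign): +3, +6, +7, +9, +5, -5, +7, +7
Step 2: Count signs: positive = 7, negative = 1.
Step 3: Under H0: P(positive) = 0.5, so the number of positives S ~ Bin(8, 0.5).
Step 4: Two-sided exact p-value = sum of Bin(8,0.5) probabilities at or below the observed probability = 0.070312.
Step 5: alpha = 0.05. fail to reject H0.

n_eff = 8, pos = 7, neg = 1, p = 0.070312, fail to reject H0.


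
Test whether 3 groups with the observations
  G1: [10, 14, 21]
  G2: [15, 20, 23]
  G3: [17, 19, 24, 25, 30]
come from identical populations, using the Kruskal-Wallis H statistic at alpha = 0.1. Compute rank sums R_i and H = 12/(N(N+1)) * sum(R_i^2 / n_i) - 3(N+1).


Step 1: Combine all N = 11 observations and assign midranks.
sorted (value, group, rank): (10,G1,1), (14,G1,2), (15,G2,3), (17,G3,4), (19,G3,5), (20,G2,6), (21,G1,7), (23,G2,8), (24,G3,9), (25,G3,10), (30,G3,11)
Step 2: Sum ranks within each group.
R_1 = 10 (n_1 = 3)
R_2 = 17 (n_2 = 3)
R_3 = 39 (n_3 = 5)
Step 3: H = 12/(N(N+1)) * sum(R_i^2/n_i) - 3(N+1)
     = 12/(11*12) * (10^2/3 + 17^2/3 + 39^2/5) - 3*12
     = 0.090909 * 433.867 - 36
     = 3.442424.
Step 4: No ties, so H is used without correction.
Step 5: Under H0, H ~ chi^2(2); p-value = 0.178849.
Step 6: alpha = 0.1. fail to reject H0.

H = 3.4424, df = 2, p = 0.178849, fail to reject H0.


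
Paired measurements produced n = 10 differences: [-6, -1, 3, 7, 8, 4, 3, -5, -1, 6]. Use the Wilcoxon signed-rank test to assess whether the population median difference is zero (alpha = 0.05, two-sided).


Step 1: Drop any zero differences (none here) and take |d_i|.
|d| = [6, 1, 3, 7, 8, 4, 3, 5, 1, 6]
Step 2: Midrank |d_i| (ties get averaged ranks).
ranks: |6|->7.5, |1|->1.5, |3|->3.5, |7|->9, |8|->10, |4|->5, |3|->3.5, |5|->6, |1|->1.5, |6|->7.5
Step 3: Attach original signs; sum ranks with positive sign and with negative sign.
W+ = 3.5 + 9 + 10 + 5 + 3.5 + 7.5 = 38.5
W- = 7.5 + 1.5 + 6 + 1.5 = 16.5
(Check: W+ + W- = 55 should equal n(n+1)/2 = 55.)
Step 4: Test statistic W = min(W+, W-) = 16.5.
Step 5: Ties in |d|, so use the tie-corrected normal approximation.
        E[W] = n(n+1)/4 = 10*11/4 = 27.5.
        Tie groups: |d|=1 (t=2), |d|=3 (t=2), |d|=6 (t=2); sum(t^3 - t) = 18.
        Var[W] = n(n+1)(2n+1)/24 - sum(t^3-t)/48 = 2310/24 - 18/48 = 95.875.
        z = (W - E[W]) / sqrt(Var[W]) = (16.5 - 27.5) / 9.7916 = -1.1234.
        Two-sided p = 2*Phi(z) = 0.261262.
Step 6: alpha = 0.05. fail to reject H0.

W+ = 38.5, W- = 16.5, W = min = 16.5, p = 0.261262, fail to reject H0.


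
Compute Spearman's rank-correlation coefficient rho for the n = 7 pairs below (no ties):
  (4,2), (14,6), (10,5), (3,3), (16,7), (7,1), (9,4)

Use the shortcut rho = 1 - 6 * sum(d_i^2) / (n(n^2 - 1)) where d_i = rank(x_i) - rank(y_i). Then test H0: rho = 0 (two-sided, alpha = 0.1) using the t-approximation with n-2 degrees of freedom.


Step 1: Rank x and y separately (midranks; no ties here).
rank(x): 4->2, 14->6, 10->5, 3->1, 16->7, 7->3, 9->4
rank(y): 2->2, 6->6, 5->5, 3->3, 7->7, 1->1, 4->4
Step 2: d_i = R_x(i) - R_y(i); compute d_i^2.
  (2-2)^2=0, (6-6)^2=0, (5-5)^2=0, (1-3)^2=4, (7-7)^2=0, (3-1)^2=4, (4-4)^2=0
sum(d^2) = 8.
Step 3: rho = 1 - 6*8 / (7*(7^2 - 1)) = 1 - 48/336 = 0.857143.
Step 4: Under H0, t = rho * sqrt((n-2)/(1-rho^2)) = 3.7210 ~ t(5).
Step 5: Two-sided p-value from the t-distribution with 5 df = 0.013697.
Step 6: alpha = 0.1. reject H0.

rho = 0.8571, p = 0.013697, reject H0 at alpha = 0.1.


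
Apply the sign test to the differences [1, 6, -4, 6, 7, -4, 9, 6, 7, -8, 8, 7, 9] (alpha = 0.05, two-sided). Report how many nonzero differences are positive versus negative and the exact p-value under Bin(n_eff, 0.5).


Step 1: Discard zero differences. Original n = 13; n_eff = number of nonzero differences = 13.
Nonzero differences (with sign): +1, +6, -4, +6, +7, -4, +9, +6, +7, -8, +8, +7, +9
Step 2: Count signs: positive = 10, negative = 3.
Step 3: Under H0: P(positive) = 0.5, so the number of positives S ~ Bin(13, 0.5).
Step 4: Two-sided exact p-value = sum of Bin(13,0.5) probabilities at or below the observed probability = 0.092285.
Step 5: alpha = 0.05. fail to reject H0.

n_eff = 13, pos = 10, neg = 3, p = 0.092285, fail to reject H0.


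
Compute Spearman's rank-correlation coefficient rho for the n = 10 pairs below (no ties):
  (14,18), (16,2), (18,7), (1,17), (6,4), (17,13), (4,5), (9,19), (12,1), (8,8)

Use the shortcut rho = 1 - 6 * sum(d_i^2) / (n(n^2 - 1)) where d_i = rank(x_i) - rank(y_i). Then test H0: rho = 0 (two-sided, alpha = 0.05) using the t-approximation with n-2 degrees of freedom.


Step 1: Rank x and y separately (midranks; no ties here).
rank(x): 14->7, 16->8, 18->10, 1->1, 6->3, 17->9, 4->2, 9->5, 12->6, 8->4
rank(y): 18->9, 2->2, 7->5, 17->8, 4->3, 13->7, 5->4, 19->10, 1->1, 8->6
Step 2: d_i = R_x(i) - R_y(i); compute d_i^2.
  (7-9)^2=4, (8-2)^2=36, (10-5)^2=25, (1-8)^2=49, (3-3)^2=0, (9-7)^2=4, (2-4)^2=4, (5-10)^2=25, (6-1)^2=25, (4-6)^2=4
sum(d^2) = 176.
Step 3: rho = 1 - 6*176 / (10*(10^2 - 1)) = 1 - 1056/990 = -0.066667.
Step 4: Under H0, t = rho * sqrt((n-2)/(1-rho^2)) = -0.1890 ~ t(8).
Step 5: Two-sided p-value from the t-distribution with 8 df = 0.854813.
Step 6: alpha = 0.05. fail to reject H0.

rho = -0.0667, p = 0.854813, fail to reject H0 at alpha = 0.05.


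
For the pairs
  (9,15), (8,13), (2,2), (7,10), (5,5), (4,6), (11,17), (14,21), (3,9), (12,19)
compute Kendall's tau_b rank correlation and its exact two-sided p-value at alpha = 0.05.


Step 1: Enumerate the 45 unordered pairs (i,j) with i<j and classify each by sign(x_j-x_i) * sign(y_j-y_i).
  (1,2):dx=-1,dy=-2->C; (1,3):dx=-7,dy=-13->C; (1,4):dx=-2,dy=-5->C; (1,5):dx=-4,dy=-10->C
  (1,6):dx=-5,dy=-9->C; (1,7):dx=+2,dy=+2->C; (1,8):dx=+5,dy=+6->C; (1,9):dx=-6,dy=-6->C
  (1,10):dx=+3,dy=+4->C; (2,3):dx=-6,dy=-11->C; (2,4):dx=-1,dy=-3->C; (2,5):dx=-3,dy=-8->C
  (2,6):dx=-4,dy=-7->C; (2,7):dx=+3,dy=+4->C; (2,8):dx=+6,dy=+8->C; (2,9):dx=-5,dy=-4->C
  (2,10):dx=+4,dy=+6->C; (3,4):dx=+5,dy=+8->C; (3,5):dx=+3,dy=+3->C; (3,6):dx=+2,dy=+4->C
  (3,7):dx=+9,dy=+15->C; (3,8):dx=+12,dy=+19->C; (3,9):dx=+1,dy=+7->C; (3,10):dx=+10,dy=+17->C
  (4,5):dx=-2,dy=-5->C; (4,6):dx=-3,dy=-4->C; (4,7):dx=+4,dy=+7->C; (4,8):dx=+7,dy=+11->C
  (4,9):dx=-4,dy=-1->C; (4,10):dx=+5,dy=+9->C; (5,6):dx=-1,dy=+1->D; (5,7):dx=+6,dy=+12->C
  (5,8):dx=+9,dy=+16->C; (5,9):dx=-2,dy=+4->D; (5,10):dx=+7,dy=+14->C; (6,7):dx=+7,dy=+11->C
  (6,8):dx=+10,dy=+15->C; (6,9):dx=-1,dy=+3->D; (6,10):dx=+8,dy=+13->C; (7,8):dx=+3,dy=+4->C
  (7,9):dx=-8,dy=-8->C; (7,10):dx=+1,dy=+2->C; (8,9):dx=-11,dy=-12->C; (8,10):dx=-2,dy=-2->C
  (9,10):dx=+9,dy=+10->C
Step 2: C = 42, D = 3, total pairs = 45.
Step 3: tau = (C - D)/(n(n-1)/2) = (42 - 3)/45 = 0.866667.
Step 4: Exact two-sided p-value (enumerate n! = 3628800 permutations of y under H0): p = 0.000115.
Step 5: alpha = 0.05. reject H0.

tau_b = 0.8667 (C=42, D=3), p = 0.000115, reject H0.


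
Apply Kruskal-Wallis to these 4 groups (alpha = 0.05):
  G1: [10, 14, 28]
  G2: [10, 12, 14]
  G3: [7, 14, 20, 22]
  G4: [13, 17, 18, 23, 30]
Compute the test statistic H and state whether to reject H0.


Step 1: Combine all N = 15 observations and assign midranks.
sorted (value, group, rank): (7,G3,1), (10,G1,2.5), (10,G2,2.5), (12,G2,4), (13,G4,5), (14,G1,7), (14,G2,7), (14,G3,7), (17,G4,9), (18,G4,10), (20,G3,11), (22,G3,12), (23,G4,13), (28,G1,14), (30,G4,15)
Step 2: Sum ranks within each group.
R_1 = 23.5 (n_1 = 3)
R_2 = 13.5 (n_2 = 3)
R_3 = 31 (n_3 = 4)
R_4 = 52 (n_4 = 5)
Step 3: H = 12/(N(N+1)) * sum(R_i^2/n_i) - 3(N+1)
     = 12/(15*16) * (23.5^2/3 + 13.5^2/3 + 31^2/4 + 52^2/5) - 3*16
     = 0.050000 * 1025.88 - 48
     = 3.294167.
Step 4: Ties present; correction factor C = 1 - 30/(15^3 - 15) = 0.991071. Corrected H = 3.294167 / 0.991071 = 3.323844.
Step 5: Under H0, H ~ chi^2(3); p-value = 0.344338.
Step 6: alpha = 0.05. fail to reject H0.

H = 3.3238, df = 3, p = 0.344338, fail to reject H0.


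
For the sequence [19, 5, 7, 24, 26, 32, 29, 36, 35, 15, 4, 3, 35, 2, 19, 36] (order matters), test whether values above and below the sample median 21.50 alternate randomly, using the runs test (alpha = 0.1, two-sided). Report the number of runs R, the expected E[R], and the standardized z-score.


Step 1: Compute median = 21.50; label A = above, B = below.
Labels in order: BBBAAAAAABBBABBA  (n_A = 8, n_B = 8)
Step 2: Count runs R = 6.
Step 3: Under H0 (random ordering), E[R] = 2*n_A*n_B/(n_A+n_B) + 1 = 2*8*8/16 + 1 = 9.0000.
        Var[R] = 2*n_A*n_B*(2*n_A*n_B - n_A - n_B) / ((n_A+n_B)^2 * (n_A+n_B-1)) = 14336/3840 = 3.7333.
        SD[R] = 1.9322.
Step 4: Continuity-corrected z = (R + 0.5 - E[R]) / SD[R] = (6 + 0.5 - 9.0000) / 1.9322 = -1.2939.
Step 5: Two-sided p-value via normal approximation = 2*(1 - Phi(|z|)) = 0.195709.
Step 6: alpha = 0.1. fail to reject H0.

R = 6, z = -1.2939, p = 0.195709, fail to reject H0.


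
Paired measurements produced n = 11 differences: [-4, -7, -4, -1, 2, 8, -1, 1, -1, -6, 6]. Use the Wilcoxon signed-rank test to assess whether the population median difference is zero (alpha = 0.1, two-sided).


Step 1: Drop any zero differences (none here) and take |d_i|.
|d| = [4, 7, 4, 1, 2, 8, 1, 1, 1, 6, 6]
Step 2: Midrank |d_i| (ties get averaged ranks).
ranks: |4|->6.5, |7|->10, |4|->6.5, |1|->2.5, |2|->5, |8|->11, |1|->2.5, |1|->2.5, |1|->2.5, |6|->8.5, |6|->8.5
Step 3: Attach original signs; sum ranks with positive sign and with negative sign.
W+ = 5 + 11 + 2.5 + 8.5 = 27
W- = 6.5 + 10 + 6.5 + 2.5 + 2.5 + 2.5 + 8.5 = 39
(Check: W+ + W- = 66 should equal n(n+1)/2 = 66.)
Step 4: Test statistic W = min(W+, W-) = 27.
Step 5: Ties in |d|, so use the tie-corrected normal approximation.
        E[W] = n(n+1)/4 = 11*12/4 = 33.
        Tie groups: |d|=1 (t=4), |d|=4 (t=2), |d|=6 (t=2); sum(t^3 - t) = 72.
        Var[W] = n(n+1)(2n+1)/24 - sum(t^3-t)/48 = 3036/24 - 72/48 = 125.
        z = (W - E[W]) / sqrt(Var[W]) = (27 - 33) / 11.1803 = -0.5367.
        Two-sided p = 2*Phi(z) = 0.591505.
Step 6: alpha = 0.1. fail to reject H0.

W+ = 27, W- = 39, W = min = 27, p = 0.591505, fail to reject H0.


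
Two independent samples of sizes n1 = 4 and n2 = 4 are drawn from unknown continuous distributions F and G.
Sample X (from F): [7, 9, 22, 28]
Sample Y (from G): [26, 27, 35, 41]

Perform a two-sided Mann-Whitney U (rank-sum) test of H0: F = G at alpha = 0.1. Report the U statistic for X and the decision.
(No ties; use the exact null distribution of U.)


Step 1: Combine and sort all 8 observations; assign midranks.
sorted (value, group): (7,X), (9,X), (22,X), (26,Y), (27,Y), (28,X), (35,Y), (41,Y)
ranks: 7->1, 9->2, 22->3, 26->4, 27->5, 28->6, 35->7, 41->8
Step 2: Rank sum for X: R1 = 1 + 2 + 3 + 6 = 12.
Step 3: U_X = R1 - n1(n1+1)/2 = 12 - 4*5/2 = 12 - 10 = 2.
       U_Y = n1*n2 - U_X = 16 - 2 = 14.
Step 4: No ties, so the exact null distribution of U (based on enumerating the C(8,4) = 70 equally likely rank assignments) gives the two-sided p-value.
Step 5: p-value = 0.114286; compare to alpha = 0.1. fail to reject H0.

U_X = 2, p = 0.114286, fail to reject H0 at alpha = 0.1.


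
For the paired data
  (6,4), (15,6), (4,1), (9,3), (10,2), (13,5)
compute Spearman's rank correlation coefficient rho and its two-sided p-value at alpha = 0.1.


Step 1: Rank x and y separately (midranks; no ties here).
rank(x): 6->2, 15->6, 4->1, 9->3, 10->4, 13->5
rank(y): 4->4, 6->6, 1->1, 3->3, 2->2, 5->5
Step 2: d_i = R_x(i) - R_y(i); compute d_i^2.
  (2-4)^2=4, (6-6)^2=0, (1-1)^2=0, (3-3)^2=0, (4-2)^2=4, (5-5)^2=0
sum(d^2) = 8.
Step 3: rho = 1 - 6*8 / (6*(6^2 - 1)) = 1 - 48/210 = 0.771429.
Step 4: Under H0, t = rho * sqrt((n-2)/(1-rho^2)) = 2.4247 ~ t(4).
Step 5: Two-sided p-value from the t-distribution with 4 df = 0.072397.
Step 6: alpha = 0.1. reject H0.

rho = 0.7714, p = 0.072397, reject H0 at alpha = 0.1.


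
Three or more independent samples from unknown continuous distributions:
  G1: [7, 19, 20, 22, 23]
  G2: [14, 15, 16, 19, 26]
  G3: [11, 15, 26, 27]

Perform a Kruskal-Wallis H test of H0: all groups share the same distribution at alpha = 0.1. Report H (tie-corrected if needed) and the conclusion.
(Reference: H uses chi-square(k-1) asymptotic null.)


Step 1: Combine all N = 14 observations and assign midranks.
sorted (value, group, rank): (7,G1,1), (11,G3,2), (14,G2,3), (15,G2,4.5), (15,G3,4.5), (16,G2,6), (19,G1,7.5), (19,G2,7.5), (20,G1,9), (22,G1,10), (23,G1,11), (26,G2,12.5), (26,G3,12.5), (27,G3,14)
Step 2: Sum ranks within each group.
R_1 = 38.5 (n_1 = 5)
R_2 = 33.5 (n_2 = 5)
R_3 = 33 (n_3 = 4)
Step 3: H = 12/(N(N+1)) * sum(R_i^2/n_i) - 3(N+1)
     = 12/(14*15) * (38.5^2/5 + 33.5^2/5 + 33^2/4) - 3*15
     = 0.057143 * 793.15 - 45
     = 0.322857.
Step 4: Ties present; correction factor C = 1 - 18/(14^3 - 14) = 0.993407. Corrected H = 0.322857 / 0.993407 = 0.325000.
Step 5: Under H0, H ~ chi^2(2); p-value = 0.850016.
Step 6: alpha = 0.1. fail to reject H0.

H = 0.3250, df = 2, p = 0.850016, fail to reject H0.


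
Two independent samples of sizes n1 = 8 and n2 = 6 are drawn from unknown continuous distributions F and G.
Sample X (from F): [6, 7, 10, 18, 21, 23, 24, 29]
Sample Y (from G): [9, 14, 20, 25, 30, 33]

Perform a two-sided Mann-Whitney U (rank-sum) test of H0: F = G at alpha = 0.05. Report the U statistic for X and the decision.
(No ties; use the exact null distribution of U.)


Step 1: Combine and sort all 14 observations; assign midranks.
sorted (value, group): (6,X), (7,X), (9,Y), (10,X), (14,Y), (18,X), (20,Y), (21,X), (23,X), (24,X), (25,Y), (29,X), (30,Y), (33,Y)
ranks: 6->1, 7->2, 9->3, 10->4, 14->5, 18->6, 20->7, 21->8, 23->9, 24->10, 25->11, 29->12, 30->13, 33->14
Step 2: Rank sum for X: R1 = 1 + 2 + 4 + 6 + 8 + 9 + 10 + 12 = 52.
Step 3: U_X = R1 - n1(n1+1)/2 = 52 - 8*9/2 = 52 - 36 = 16.
       U_Y = n1*n2 - U_X = 48 - 16 = 32.
Step 4: No ties, so the exact null distribution of U (based on enumerating the C(14,8) = 3003 equally likely rank assignments) gives the two-sided p-value.
Step 5: p-value = 0.344988; compare to alpha = 0.05. fail to reject H0.

U_X = 16, p = 0.344988, fail to reject H0 at alpha = 0.05.


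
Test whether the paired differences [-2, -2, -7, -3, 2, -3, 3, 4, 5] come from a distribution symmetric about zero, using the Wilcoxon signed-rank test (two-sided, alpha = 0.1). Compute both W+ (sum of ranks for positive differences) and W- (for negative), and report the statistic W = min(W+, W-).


Step 1: Drop any zero differences (none here) and take |d_i|.
|d| = [2, 2, 7, 3, 2, 3, 3, 4, 5]
Step 2: Midrank |d_i| (ties get averaged ranks).
ranks: |2|->2, |2|->2, |7|->9, |3|->5, |2|->2, |3|->5, |3|->5, |4|->7, |5|->8
Step 3: Attach original signs; sum ranks with positive sign and with negative sign.
W+ = 2 + 5 + 7 + 8 = 22
W- = 2 + 2 + 9 + 5 + 5 = 23
(Check: W+ + W- = 45 should equal n(n+1)/2 = 45.)
Step 4: Test statistic W = min(W+, W-) = 22.
Step 5: Ties in |d|, so use the tie-corrected normal approximation.
        E[W] = n(n+1)/4 = 9*10/4 = 22.5.
        Tie groups: |d|=2 (t=3), |d|=3 (t=3); sum(t^3 - t) = 48.
        Var[W] = n(n+1)(2n+1)/24 - sum(t^3-t)/48 = 1710/24 - 48/48 = 70.25.
        z = (W - E[W]) / sqrt(Var[W]) = (22 - 22.5) / 8.3815 = -0.0597.
        Two-sided p = 2*Phi(z) = 0.952430.
Step 6: alpha = 0.1. fail to reject H0.

W+ = 22, W- = 23, W = min = 22, p = 0.952430, fail to reject H0.


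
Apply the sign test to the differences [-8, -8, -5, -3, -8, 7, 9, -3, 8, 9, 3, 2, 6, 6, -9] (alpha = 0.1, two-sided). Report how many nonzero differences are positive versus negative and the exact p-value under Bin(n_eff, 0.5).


Step 1: Discard zero differences. Original n = 15; n_eff = number of nonzero differences = 15.
Nonzero differences (with sign): -8, -8, -5, -3, -8, +7, +9, -3, +8, +9, +3, +2, +6, +6, -9
Step 2: Count signs: positive = 8, negative = 7.
Step 3: Under H0: P(positive) = 0.5, so the number of positives S ~ Bin(15, 0.5).
Step 4: Two-sided exact p-value = sum of Bin(15,0.5) probabilities at or below the observed probability = 1.000000.
Step 5: alpha = 0.1. fail to reject H0.

n_eff = 15, pos = 8, neg = 7, p = 1.000000, fail to reject H0.


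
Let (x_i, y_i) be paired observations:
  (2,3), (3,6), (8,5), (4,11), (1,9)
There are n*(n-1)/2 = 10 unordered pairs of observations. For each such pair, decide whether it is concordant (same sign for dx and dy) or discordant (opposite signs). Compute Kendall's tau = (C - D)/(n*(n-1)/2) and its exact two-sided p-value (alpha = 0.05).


Step 1: Enumerate the 10 unordered pairs (i,j) with i<j and classify each by sign(x_j-x_i) * sign(y_j-y_i).
  (1,2):dx=+1,dy=+3->C; (1,3):dx=+6,dy=+2->C; (1,4):dx=+2,dy=+8->C; (1,5):dx=-1,dy=+6->D
  (2,3):dx=+5,dy=-1->D; (2,4):dx=+1,dy=+5->C; (2,5):dx=-2,dy=+3->D; (3,4):dx=-4,dy=+6->D
  (3,5):dx=-7,dy=+4->D; (4,5):dx=-3,dy=-2->C
Step 2: C = 5, D = 5, total pairs = 10.
Step 3: tau = (C - D)/(n(n-1)/2) = (5 - 5)/10 = 0.000000.
Step 4: Exact two-sided p-value (enumerate n! = 120 permutations of y under H0): p = 1.000000.
Step 5: alpha = 0.05. fail to reject H0.

tau_b = 0.0000 (C=5, D=5), p = 1.000000, fail to reject H0.


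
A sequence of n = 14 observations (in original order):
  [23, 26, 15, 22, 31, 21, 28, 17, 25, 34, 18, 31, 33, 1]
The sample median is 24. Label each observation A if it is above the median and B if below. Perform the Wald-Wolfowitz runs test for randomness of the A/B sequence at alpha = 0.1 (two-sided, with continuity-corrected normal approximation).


Step 1: Compute median = 24; label A = above, B = below.
Labels in order: BABBABABAABAAB  (n_A = 7, n_B = 7)
Step 2: Count runs R = 11.
Step 3: Under H0 (random ordering), E[R] = 2*n_A*n_B/(n_A+n_B) + 1 = 2*7*7/14 + 1 = 8.0000.
        Var[R] = 2*n_A*n_B*(2*n_A*n_B - n_A - n_B) / ((n_A+n_B)^2 * (n_A+n_B-1)) = 8232/2548 = 3.2308.
        SD[R] = 1.7974.
Step 4: Continuity-corrected z = (R - 0.5 - E[R]) / SD[R] = (11 - 0.5 - 8.0000) / 1.7974 = 1.3909.
Step 5: Two-sided p-value via normal approximation = 2*(1 - Phi(|z|)) = 0.164264.
Step 6: alpha = 0.1. fail to reject H0.

R = 11, z = 1.3909, p = 0.164264, fail to reject H0.


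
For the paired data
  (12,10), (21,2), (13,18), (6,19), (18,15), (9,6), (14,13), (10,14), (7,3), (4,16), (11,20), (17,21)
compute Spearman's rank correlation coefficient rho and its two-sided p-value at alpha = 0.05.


Step 1: Rank x and y separately (midranks; no ties here).
rank(x): 12->7, 21->12, 13->8, 6->2, 18->11, 9->4, 14->9, 10->5, 7->3, 4->1, 11->6, 17->10
rank(y): 10->4, 2->1, 18->9, 19->10, 15->7, 6->3, 13->5, 14->6, 3->2, 16->8, 20->11, 21->12
Step 2: d_i = R_x(i) - R_y(i); compute d_i^2.
  (7-4)^2=9, (12-1)^2=121, (8-9)^2=1, (2-10)^2=64, (11-7)^2=16, (4-3)^2=1, (9-5)^2=16, (5-6)^2=1, (3-2)^2=1, (1-8)^2=49, (6-11)^2=25, (10-12)^2=4
sum(d^2) = 308.
Step 3: rho = 1 - 6*308 / (12*(12^2 - 1)) = 1 - 1848/1716 = -0.076923.
Step 4: Under H0, t = rho * sqrt((n-2)/(1-rho^2)) = -0.2440 ~ t(10).
Step 5: Two-sided p-value from the t-distribution with 10 df = 0.812183.
Step 6: alpha = 0.05. fail to reject H0.

rho = -0.0769, p = 0.812183, fail to reject H0 at alpha = 0.05.


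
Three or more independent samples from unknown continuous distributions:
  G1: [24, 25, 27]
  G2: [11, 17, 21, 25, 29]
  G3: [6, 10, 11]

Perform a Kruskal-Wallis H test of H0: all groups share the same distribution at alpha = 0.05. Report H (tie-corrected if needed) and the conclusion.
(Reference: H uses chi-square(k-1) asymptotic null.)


Step 1: Combine all N = 11 observations and assign midranks.
sorted (value, group, rank): (6,G3,1), (10,G3,2), (11,G2,3.5), (11,G3,3.5), (17,G2,5), (21,G2,6), (24,G1,7), (25,G1,8.5), (25,G2,8.5), (27,G1,10), (29,G2,11)
Step 2: Sum ranks within each group.
R_1 = 25.5 (n_1 = 3)
R_2 = 34 (n_2 = 5)
R_3 = 6.5 (n_3 = 3)
Step 3: H = 12/(N(N+1)) * sum(R_i^2/n_i) - 3(N+1)
     = 12/(11*12) * (25.5^2/3 + 34^2/5 + 6.5^2/3) - 3*12
     = 0.090909 * 462.033 - 36
     = 6.003030.
Step 4: Ties present; correction factor C = 1 - 12/(11^3 - 11) = 0.990909. Corrected H = 6.003030 / 0.990909 = 6.058104.
Step 5: Under H0, H ~ chi^2(2); p-value = 0.048361.
Step 6: alpha = 0.05. reject H0.

H = 6.0581, df = 2, p = 0.048361, reject H0.


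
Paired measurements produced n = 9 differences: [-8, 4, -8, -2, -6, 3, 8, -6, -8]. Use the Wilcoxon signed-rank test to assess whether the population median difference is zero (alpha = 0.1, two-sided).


Step 1: Drop any zero differences (none here) and take |d_i|.
|d| = [8, 4, 8, 2, 6, 3, 8, 6, 8]
Step 2: Midrank |d_i| (ties get averaged ranks).
ranks: |8|->7.5, |4|->3, |8|->7.5, |2|->1, |6|->4.5, |3|->2, |8|->7.5, |6|->4.5, |8|->7.5
Step 3: Attach original signs; sum ranks with positive sign and with negative sign.
W+ = 3 + 2 + 7.5 = 12.5
W- = 7.5 + 7.5 + 1 + 4.5 + 4.5 + 7.5 = 32.5
(Check: W+ + W- = 45 should equal n(n+1)/2 = 45.)
Step 4: Test statistic W = min(W+, W-) = 12.5.
Step 5: Ties in |d|, so use the tie-corrected normal approximation.
        E[W] = n(n+1)/4 = 9*10/4 = 22.5.
        Tie groups: |d|=6 (t=2), |d|=8 (t=4); sum(t^3 - t) = 66.
        Var[W] = n(n+1)(2n+1)/24 - sum(t^3-t)/48 = 1710/24 - 66/48 = 69.875.
        z = (W - E[W]) / sqrt(Var[W]) = (12.5 - 22.5) / 8.3591 = -1.1963.
        Two-sided p = 2*Phi(z) = 0.231581.
Step 6: alpha = 0.1. fail to reject H0.

W+ = 12.5, W- = 32.5, W = min = 12.5, p = 0.231581, fail to reject H0.


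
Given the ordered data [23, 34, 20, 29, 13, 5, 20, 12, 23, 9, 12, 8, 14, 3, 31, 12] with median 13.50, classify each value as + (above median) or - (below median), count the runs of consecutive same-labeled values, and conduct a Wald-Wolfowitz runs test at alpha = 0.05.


Step 1: Compute median = 13.50; label A = above, B = below.
Labels in order: AAAABBABABBBABAB  (n_A = 8, n_B = 8)
Step 2: Count runs R = 10.
Step 3: Under H0 (random ordering), E[R] = 2*n_A*n_B/(n_A+n_B) + 1 = 2*8*8/16 + 1 = 9.0000.
        Var[R] = 2*n_A*n_B*(2*n_A*n_B - n_A - n_B) / ((n_A+n_B)^2 * (n_A+n_B-1)) = 14336/3840 = 3.7333.
        SD[R] = 1.9322.
Step 4: Continuity-corrected z = (R - 0.5 - E[R]) / SD[R] = (10 - 0.5 - 9.0000) / 1.9322 = 0.2588.
Step 5: Two-sided p-value via normal approximation = 2*(1 - Phi(|z|)) = 0.795809.
Step 6: alpha = 0.05. fail to reject H0.

R = 10, z = 0.2588, p = 0.795809, fail to reject H0.


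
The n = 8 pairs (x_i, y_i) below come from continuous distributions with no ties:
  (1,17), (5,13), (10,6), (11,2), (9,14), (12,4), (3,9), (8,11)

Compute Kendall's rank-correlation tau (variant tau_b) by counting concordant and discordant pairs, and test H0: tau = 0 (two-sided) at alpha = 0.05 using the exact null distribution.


Step 1: Enumerate the 28 unordered pairs (i,j) with i<j and classify each by sign(x_j-x_i) * sign(y_j-y_i).
  (1,2):dx=+4,dy=-4->D; (1,3):dx=+9,dy=-11->D; (1,4):dx=+10,dy=-15->D; (1,5):dx=+8,dy=-3->D
  (1,6):dx=+11,dy=-13->D; (1,7):dx=+2,dy=-8->D; (1,8):dx=+7,dy=-6->D; (2,3):dx=+5,dy=-7->D
  (2,4):dx=+6,dy=-11->D; (2,5):dx=+4,dy=+1->C; (2,6):dx=+7,dy=-9->D; (2,7):dx=-2,dy=-4->C
  (2,8):dx=+3,dy=-2->D; (3,4):dx=+1,dy=-4->D; (3,5):dx=-1,dy=+8->D; (3,6):dx=+2,dy=-2->D
  (3,7):dx=-7,dy=+3->D; (3,8):dx=-2,dy=+5->D; (4,5):dx=-2,dy=+12->D; (4,6):dx=+1,dy=+2->C
  (4,7):dx=-8,dy=+7->D; (4,8):dx=-3,dy=+9->D; (5,6):dx=+3,dy=-10->D; (5,7):dx=-6,dy=-5->C
  (5,8):dx=-1,dy=-3->C; (6,7):dx=-9,dy=+5->D; (6,8):dx=-4,dy=+7->D; (7,8):dx=+5,dy=+2->C
Step 2: C = 6, D = 22, total pairs = 28.
Step 3: tau = (C - D)/(n(n-1)/2) = (6 - 22)/28 = -0.571429.
Step 4: Exact two-sided p-value (enumerate n! = 40320 permutations of y under H0): p = 0.061012.
Step 5: alpha = 0.05. fail to reject H0.

tau_b = -0.5714 (C=6, D=22), p = 0.061012, fail to reject H0.


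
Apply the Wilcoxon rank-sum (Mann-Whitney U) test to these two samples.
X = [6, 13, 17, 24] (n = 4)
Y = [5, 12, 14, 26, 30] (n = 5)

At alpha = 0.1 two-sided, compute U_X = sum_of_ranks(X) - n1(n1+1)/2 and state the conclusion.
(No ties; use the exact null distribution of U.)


Step 1: Combine and sort all 9 observations; assign midranks.
sorted (value, group): (5,Y), (6,X), (12,Y), (13,X), (14,Y), (17,X), (24,X), (26,Y), (30,Y)
ranks: 5->1, 6->2, 12->3, 13->4, 14->5, 17->6, 24->7, 26->8, 30->9
Step 2: Rank sum for X: R1 = 2 + 4 + 6 + 7 = 19.
Step 3: U_X = R1 - n1(n1+1)/2 = 19 - 4*5/2 = 19 - 10 = 9.
       U_Y = n1*n2 - U_X = 20 - 9 = 11.
Step 4: No ties, so the exact null distribution of U (based on enumerating the C(9,4) = 126 equally likely rank assignments) gives the two-sided p-value.
Step 5: p-value = 0.904762; compare to alpha = 0.1. fail to reject H0.

U_X = 9, p = 0.904762, fail to reject H0 at alpha = 0.1.


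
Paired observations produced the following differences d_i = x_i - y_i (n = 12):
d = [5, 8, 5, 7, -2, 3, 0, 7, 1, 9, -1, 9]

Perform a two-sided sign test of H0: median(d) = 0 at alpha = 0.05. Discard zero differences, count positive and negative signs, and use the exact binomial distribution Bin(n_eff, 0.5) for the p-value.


Step 1: Discard zero differences. Original n = 12; n_eff = number of nonzero differences = 11.
Nonzero differences (with sign): +5, +8, +5, +7, -2, +3, +7, +1, +9, -1, +9
Step 2: Count signs: positive = 9, negative = 2.
Step 3: Under H0: P(positive) = 0.5, so the number of positives S ~ Bin(11, 0.5).
Step 4: Two-sided exact p-value = sum of Bin(11,0.5) probabilities at or below the observed probability = 0.065430.
Step 5: alpha = 0.05. fail to reject H0.

n_eff = 11, pos = 9, neg = 2, p = 0.065430, fail to reject H0.


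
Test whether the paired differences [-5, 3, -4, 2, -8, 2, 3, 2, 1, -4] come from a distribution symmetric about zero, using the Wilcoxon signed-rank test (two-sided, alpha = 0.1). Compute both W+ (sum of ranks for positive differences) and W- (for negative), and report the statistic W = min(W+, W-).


Step 1: Drop any zero differences (none here) and take |d_i|.
|d| = [5, 3, 4, 2, 8, 2, 3, 2, 1, 4]
Step 2: Midrank |d_i| (ties get averaged ranks).
ranks: |5|->9, |3|->5.5, |4|->7.5, |2|->3, |8|->10, |2|->3, |3|->5.5, |2|->3, |1|->1, |4|->7.5
Step 3: Attach original signs; sum ranks with positive sign and with negative sign.
W+ = 5.5 + 3 + 3 + 5.5 + 3 + 1 = 21
W- = 9 + 7.5 + 10 + 7.5 = 34
(Check: W+ + W- = 55 should equal n(n+1)/2 = 55.)
Step 4: Test statistic W = min(W+, W-) = 21.
Step 5: Ties in |d|, so use the tie-corrected normal approximation.
        E[W] = n(n+1)/4 = 10*11/4 = 27.5.
        Tie groups: |d|=2 (t=3), |d|=3 (t=2), |d|=4 (t=2); sum(t^3 - t) = 36.
        Var[W] = n(n+1)(2n+1)/24 - sum(t^3-t)/48 = 2310/24 - 36/48 = 95.5.
        z = (W - E[W]) / sqrt(Var[W]) = (21 - 27.5) / 9.7724 = -0.6651.
        Two-sided p = 2*Phi(z) = 0.505962.
Step 6: alpha = 0.1. fail to reject H0.

W+ = 21, W- = 34, W = min = 21, p = 0.505962, fail to reject H0.


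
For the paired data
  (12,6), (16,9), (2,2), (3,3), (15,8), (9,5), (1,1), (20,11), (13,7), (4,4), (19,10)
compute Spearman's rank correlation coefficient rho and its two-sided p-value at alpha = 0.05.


Step 1: Rank x and y separately (midranks; no ties here).
rank(x): 12->6, 16->9, 2->2, 3->3, 15->8, 9->5, 1->1, 20->11, 13->7, 4->4, 19->10
rank(y): 6->6, 9->9, 2->2, 3->3, 8->8, 5->5, 1->1, 11->11, 7->7, 4->4, 10->10
Step 2: d_i = R_x(i) - R_y(i); compute d_i^2.
  (6-6)^2=0, (9-9)^2=0, (2-2)^2=0, (3-3)^2=0, (8-8)^2=0, (5-5)^2=0, (1-1)^2=0, (11-11)^2=0, (7-7)^2=0, (4-4)^2=0, (10-10)^2=0
sum(d^2) = 0.
Step 3: rho = 1 - 6*0 / (11*(11^2 - 1)) = 1 - 0/1320 = 1.000000.
Step 5: Two-sided p-value from the t-distribution with 9 df = 0.000000.
Step 6: alpha = 0.05. reject H0.

rho = 1.0000, p = 0.000000, reject H0 at alpha = 0.05.


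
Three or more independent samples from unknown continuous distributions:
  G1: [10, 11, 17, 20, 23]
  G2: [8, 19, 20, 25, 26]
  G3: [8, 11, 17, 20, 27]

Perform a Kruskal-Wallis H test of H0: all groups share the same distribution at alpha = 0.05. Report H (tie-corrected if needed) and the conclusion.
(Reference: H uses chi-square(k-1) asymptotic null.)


Step 1: Combine all N = 15 observations and assign midranks.
sorted (value, group, rank): (8,G2,1.5), (8,G3,1.5), (10,G1,3), (11,G1,4.5), (11,G3,4.5), (17,G1,6.5), (17,G3,6.5), (19,G2,8), (20,G1,10), (20,G2,10), (20,G3,10), (23,G1,12), (25,G2,13), (26,G2,14), (27,G3,15)
Step 2: Sum ranks within each group.
R_1 = 36 (n_1 = 5)
R_2 = 46.5 (n_2 = 5)
R_3 = 37.5 (n_3 = 5)
Step 3: H = 12/(N(N+1)) * sum(R_i^2/n_i) - 3(N+1)
     = 12/(15*16) * (36^2/5 + 46.5^2/5 + 37.5^2/5) - 3*16
     = 0.050000 * 972.9 - 48
     = 0.645000.
Step 4: Ties present; correction factor C = 1 - 42/(15^3 - 15) = 0.987500. Corrected H = 0.645000 / 0.987500 = 0.653165.
Step 5: Under H0, H ~ chi^2(2); p-value = 0.721385.
Step 6: alpha = 0.05. fail to reject H0.

H = 0.6532, df = 2, p = 0.721385, fail to reject H0.


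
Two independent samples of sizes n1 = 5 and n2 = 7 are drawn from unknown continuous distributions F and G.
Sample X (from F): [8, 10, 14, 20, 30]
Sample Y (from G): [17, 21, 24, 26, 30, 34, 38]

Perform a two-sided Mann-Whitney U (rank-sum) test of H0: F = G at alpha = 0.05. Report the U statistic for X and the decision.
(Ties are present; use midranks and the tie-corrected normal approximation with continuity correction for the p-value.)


Step 1: Combine and sort all 12 observations; assign midranks.
sorted (value, group): (8,X), (10,X), (14,X), (17,Y), (20,X), (21,Y), (24,Y), (26,Y), (30,X), (30,Y), (34,Y), (38,Y)
ranks: 8->1, 10->2, 14->3, 17->4, 20->5, 21->6, 24->7, 26->8, 30->9.5, 30->9.5, 34->11, 38->12
Step 2: Rank sum for X: R1 = 1 + 2 + 3 + 5 + 9.5 = 20.5.
Step 3: U_X = R1 - n1(n1+1)/2 = 20.5 - 5*6/2 = 20.5 - 15 = 5.5.
       U_Y = n1*n2 - U_X = 35 - 5.5 = 29.5.
Step 4: Ties are present, so use the tie-corrected normal approximation (with continuity correction) for the p-value.
Step 5: p-value = 0.061363; compare to alpha = 0.05. fail to reject H0.

U_X = 5.5, p = 0.061363, fail to reject H0 at alpha = 0.05.


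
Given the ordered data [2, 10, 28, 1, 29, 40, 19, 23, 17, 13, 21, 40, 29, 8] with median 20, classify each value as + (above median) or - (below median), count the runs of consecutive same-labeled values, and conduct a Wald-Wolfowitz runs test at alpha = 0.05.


Step 1: Compute median = 20; label A = above, B = below.
Labels in order: BBABAABABBAAAB  (n_A = 7, n_B = 7)
Step 2: Count runs R = 9.
Step 3: Under H0 (random ordering), E[R] = 2*n_A*n_B/(n_A+n_B) + 1 = 2*7*7/14 + 1 = 8.0000.
        Var[R] = 2*n_A*n_B*(2*n_A*n_B - n_A - n_B) / ((n_A+n_B)^2 * (n_A+n_B-1)) = 8232/2548 = 3.2308.
        SD[R] = 1.7974.
Step 4: Continuity-corrected z = (R - 0.5 - E[R]) / SD[R] = (9 - 0.5 - 8.0000) / 1.7974 = 0.2782.
Step 5: Two-sided p-value via normal approximation = 2*(1 - Phi(|z|)) = 0.780879.
Step 6: alpha = 0.05. fail to reject H0.

R = 9, z = 0.2782, p = 0.780879, fail to reject H0.


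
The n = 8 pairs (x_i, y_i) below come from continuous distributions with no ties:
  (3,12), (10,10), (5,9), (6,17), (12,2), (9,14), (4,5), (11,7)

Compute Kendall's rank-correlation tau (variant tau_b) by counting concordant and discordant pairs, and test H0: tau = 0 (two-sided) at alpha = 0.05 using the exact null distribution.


Step 1: Enumerate the 28 unordered pairs (i,j) with i<j and classify each by sign(x_j-x_i) * sign(y_j-y_i).
  (1,2):dx=+7,dy=-2->D; (1,3):dx=+2,dy=-3->D; (1,4):dx=+3,dy=+5->C; (1,5):dx=+9,dy=-10->D
  (1,6):dx=+6,dy=+2->C; (1,7):dx=+1,dy=-7->D; (1,8):dx=+8,dy=-5->D; (2,3):dx=-5,dy=-1->C
  (2,4):dx=-4,dy=+7->D; (2,5):dx=+2,dy=-8->D; (2,6):dx=-1,dy=+4->D; (2,7):dx=-6,dy=-5->C
  (2,8):dx=+1,dy=-3->D; (3,4):dx=+1,dy=+8->C; (3,5):dx=+7,dy=-7->D; (3,6):dx=+4,dy=+5->C
  (3,7):dx=-1,dy=-4->C; (3,8):dx=+6,dy=-2->D; (4,5):dx=+6,dy=-15->D; (4,6):dx=+3,dy=-3->D
  (4,7):dx=-2,dy=-12->C; (4,8):dx=+5,dy=-10->D; (5,6):dx=-3,dy=+12->D; (5,7):dx=-8,dy=+3->D
  (5,8):dx=-1,dy=+5->D; (6,7):dx=-5,dy=-9->C; (6,8):dx=+2,dy=-7->D; (7,8):dx=+7,dy=+2->C
Step 2: C = 10, D = 18, total pairs = 28.
Step 3: tau = (C - D)/(n(n-1)/2) = (10 - 18)/28 = -0.285714.
Step 4: Exact two-sided p-value (enumerate n! = 40320 permutations of y under H0): p = 0.398760.
Step 5: alpha = 0.05. fail to reject H0.

tau_b = -0.2857 (C=10, D=18), p = 0.398760, fail to reject H0.


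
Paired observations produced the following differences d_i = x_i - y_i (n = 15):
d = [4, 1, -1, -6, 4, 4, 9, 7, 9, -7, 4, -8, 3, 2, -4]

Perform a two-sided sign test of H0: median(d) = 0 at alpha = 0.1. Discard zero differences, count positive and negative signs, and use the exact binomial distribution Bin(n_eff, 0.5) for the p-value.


Step 1: Discard zero differences. Original n = 15; n_eff = number of nonzero differences = 15.
Nonzero differences (with sign): +4, +1, -1, -6, +4, +4, +9, +7, +9, -7, +4, -8, +3, +2, -4
Step 2: Count signs: positive = 10, negative = 5.
Step 3: Under H0: P(positive) = 0.5, so the number of positives S ~ Bin(15, 0.5).
Step 4: Two-sided exact p-value = sum of Bin(15,0.5) probabilities at or below the observed probability = 0.301758.
Step 5: alpha = 0.1. fail to reject H0.

n_eff = 15, pos = 10, neg = 5, p = 0.301758, fail to reject H0.


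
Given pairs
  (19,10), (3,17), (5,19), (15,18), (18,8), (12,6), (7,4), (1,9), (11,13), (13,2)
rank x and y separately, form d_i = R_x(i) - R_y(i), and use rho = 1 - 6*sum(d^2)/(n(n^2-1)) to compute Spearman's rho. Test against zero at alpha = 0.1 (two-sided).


Step 1: Rank x and y separately (midranks; no ties here).
rank(x): 19->10, 3->2, 5->3, 15->8, 18->9, 12->6, 7->4, 1->1, 11->5, 13->7
rank(y): 10->6, 17->8, 19->10, 18->9, 8->4, 6->3, 4->2, 9->5, 13->7, 2->1
Step 2: d_i = R_x(i) - R_y(i); compute d_i^2.
  (10-6)^2=16, (2-8)^2=36, (3-10)^2=49, (8-9)^2=1, (9-4)^2=25, (6-3)^2=9, (4-2)^2=4, (1-5)^2=16, (5-7)^2=4, (7-1)^2=36
sum(d^2) = 196.
Step 3: rho = 1 - 6*196 / (10*(10^2 - 1)) = 1 - 1176/990 = -0.187879.
Step 4: Under H0, t = rho * sqrt((n-2)/(1-rho^2)) = -0.5410 ~ t(8).
Step 5: Two-sided p-value from the t-distribution with 8 df = 0.603218.
Step 6: alpha = 0.1. fail to reject H0.

rho = -0.1879, p = 0.603218, fail to reject H0 at alpha = 0.1.


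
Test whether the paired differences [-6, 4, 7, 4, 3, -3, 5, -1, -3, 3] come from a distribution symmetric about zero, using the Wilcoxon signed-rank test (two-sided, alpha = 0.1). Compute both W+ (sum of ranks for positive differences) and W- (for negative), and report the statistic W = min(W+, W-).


Step 1: Drop any zero differences (none here) and take |d_i|.
|d| = [6, 4, 7, 4, 3, 3, 5, 1, 3, 3]
Step 2: Midrank |d_i| (ties get averaged ranks).
ranks: |6|->9, |4|->6.5, |7|->10, |4|->6.5, |3|->3.5, |3|->3.5, |5|->8, |1|->1, |3|->3.5, |3|->3.5
Step 3: Attach original signs; sum ranks with positive sign and with negative sign.
W+ = 6.5 + 10 + 6.5 + 3.5 + 8 + 3.5 = 38
W- = 9 + 3.5 + 1 + 3.5 = 17
(Check: W+ + W- = 55 should equal n(n+1)/2 = 55.)
Step 4: Test statistic W = min(W+, W-) = 17.
Step 5: Ties in |d|, so use the tie-corrected normal approximation.
        E[W] = n(n+1)/4 = 10*11/4 = 27.5.
        Tie groups: |d|=3 (t=4), |d|=4 (t=2); sum(t^3 - t) = 66.
        Var[W] = n(n+1)(2n+1)/24 - sum(t^3-t)/48 = 2310/24 - 66/48 = 94.875.
        z = (W - E[W]) / sqrt(Var[W]) = (17 - 27.5) / 9.7404 = -1.0780.
        Two-sided p = 2*Phi(z) = 0.281040.
Step 6: alpha = 0.1. fail to reject H0.

W+ = 38, W- = 17, W = min = 17, p = 0.281040, fail to reject H0.


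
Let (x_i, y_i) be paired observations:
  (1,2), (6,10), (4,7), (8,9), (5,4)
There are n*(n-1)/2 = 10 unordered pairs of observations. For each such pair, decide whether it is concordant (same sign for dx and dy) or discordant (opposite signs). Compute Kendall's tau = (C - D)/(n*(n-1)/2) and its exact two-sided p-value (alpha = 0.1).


Step 1: Enumerate the 10 unordered pairs (i,j) with i<j and classify each by sign(x_j-x_i) * sign(y_j-y_i).
  (1,2):dx=+5,dy=+8->C; (1,3):dx=+3,dy=+5->C; (1,4):dx=+7,dy=+7->C; (1,5):dx=+4,dy=+2->C
  (2,3):dx=-2,dy=-3->C; (2,4):dx=+2,dy=-1->D; (2,5):dx=-1,dy=-6->C; (3,4):dx=+4,dy=+2->C
  (3,5):dx=+1,dy=-3->D; (4,5):dx=-3,dy=-5->C
Step 2: C = 8, D = 2, total pairs = 10.
Step 3: tau = (C - D)/(n(n-1)/2) = (8 - 2)/10 = 0.600000.
Step 4: Exact two-sided p-value (enumerate n! = 120 permutations of y under H0): p = 0.233333.
Step 5: alpha = 0.1. fail to reject H0.

tau_b = 0.6000 (C=8, D=2), p = 0.233333, fail to reject H0.


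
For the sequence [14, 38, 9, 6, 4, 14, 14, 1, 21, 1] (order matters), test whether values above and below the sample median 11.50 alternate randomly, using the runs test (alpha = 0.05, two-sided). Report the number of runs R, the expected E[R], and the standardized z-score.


Step 1: Compute median = 11.50; label A = above, B = below.
Labels in order: AABBBAABAB  (n_A = 5, n_B = 5)
Step 2: Count runs R = 6.
Step 3: Under H0 (random ordering), E[R] = 2*n_A*n_B/(n_A+n_B) + 1 = 2*5*5/10 + 1 = 6.0000.
        Var[R] = 2*n_A*n_B*(2*n_A*n_B - n_A - n_B) / ((n_A+n_B)^2 * (n_A+n_B-1)) = 2000/900 = 2.2222.
        SD[R] = 1.4907.
Step 4: R = E[R], so z = 0 with no continuity correction.
Step 5: Two-sided p-value via normal approximation = 2*(1 - Phi(|z|)) = 1.000000.
Step 6: alpha = 0.05. fail to reject H0.

R = 6, z = 0.0000, p = 1.000000, fail to reject H0.


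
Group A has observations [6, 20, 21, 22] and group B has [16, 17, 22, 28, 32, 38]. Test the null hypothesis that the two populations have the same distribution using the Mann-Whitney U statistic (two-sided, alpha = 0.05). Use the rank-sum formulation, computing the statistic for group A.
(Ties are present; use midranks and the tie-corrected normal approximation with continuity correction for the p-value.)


Step 1: Combine and sort all 10 observations; assign midranks.
sorted (value, group): (6,X), (16,Y), (17,Y), (20,X), (21,X), (22,X), (22,Y), (28,Y), (32,Y), (38,Y)
ranks: 6->1, 16->2, 17->3, 20->4, 21->5, 22->6.5, 22->6.5, 28->8, 32->9, 38->10
Step 2: Rank sum for X: R1 = 1 + 4 + 5 + 6.5 = 16.5.
Step 3: U_X = R1 - n1(n1+1)/2 = 16.5 - 4*5/2 = 16.5 - 10 = 6.5.
       U_Y = n1*n2 - U_X = 24 - 6.5 = 17.5.
Step 4: Ties are present, so use the tie-corrected normal approximation (with continuity correction) for the p-value.
Step 5: p-value = 0.284958; compare to alpha = 0.05. fail to reject H0.

U_X = 6.5, p = 0.284958, fail to reject H0 at alpha = 0.05.
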